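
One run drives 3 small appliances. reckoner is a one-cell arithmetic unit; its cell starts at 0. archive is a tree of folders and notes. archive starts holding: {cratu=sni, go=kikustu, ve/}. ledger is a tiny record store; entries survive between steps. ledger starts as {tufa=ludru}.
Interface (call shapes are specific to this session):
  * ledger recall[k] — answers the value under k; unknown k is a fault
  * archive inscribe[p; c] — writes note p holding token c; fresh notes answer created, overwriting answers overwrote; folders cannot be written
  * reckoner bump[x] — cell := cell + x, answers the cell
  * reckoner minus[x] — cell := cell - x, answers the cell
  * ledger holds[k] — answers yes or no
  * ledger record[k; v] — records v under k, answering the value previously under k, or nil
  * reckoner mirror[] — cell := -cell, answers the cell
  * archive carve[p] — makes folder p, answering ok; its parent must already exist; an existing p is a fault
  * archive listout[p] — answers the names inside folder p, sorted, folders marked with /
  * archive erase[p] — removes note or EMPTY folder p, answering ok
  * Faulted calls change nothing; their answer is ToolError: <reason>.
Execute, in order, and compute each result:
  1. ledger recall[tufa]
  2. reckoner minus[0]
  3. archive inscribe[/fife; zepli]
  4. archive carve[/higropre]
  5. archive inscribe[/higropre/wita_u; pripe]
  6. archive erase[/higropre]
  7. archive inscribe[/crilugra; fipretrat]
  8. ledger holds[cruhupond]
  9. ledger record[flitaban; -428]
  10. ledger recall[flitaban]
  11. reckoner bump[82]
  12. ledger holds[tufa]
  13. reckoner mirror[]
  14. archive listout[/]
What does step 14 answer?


$ ledger recall k=tufa
  ludru
$ reckoner minus x=0
  0
$ archive inscribe p=/fife c=zepli
  created
$ archive carve p=/higropre
  ok
$ archive inscribe p=/higropre/wita_u c=pripe
  created
$ archive erase p=/higropre
  ToolError: not empty
$ archive inscribe p=/crilugra c=fipretrat
  created
$ ledger holds k=cruhupond
  no
$ ledger record k=flitaban v=-428
  nil
$ ledger recall k=flitaban
  -428
$ reckoner bump x=82
  82
$ ledger holds k=tufa
  yes
$ reckoner mirror
  -82
$ archive listout p=/
  [cratu, crilugra, fife, go, higropre/, ve/]

Answer: [cratu, crilugra, fife, go, higropre/, ve/]


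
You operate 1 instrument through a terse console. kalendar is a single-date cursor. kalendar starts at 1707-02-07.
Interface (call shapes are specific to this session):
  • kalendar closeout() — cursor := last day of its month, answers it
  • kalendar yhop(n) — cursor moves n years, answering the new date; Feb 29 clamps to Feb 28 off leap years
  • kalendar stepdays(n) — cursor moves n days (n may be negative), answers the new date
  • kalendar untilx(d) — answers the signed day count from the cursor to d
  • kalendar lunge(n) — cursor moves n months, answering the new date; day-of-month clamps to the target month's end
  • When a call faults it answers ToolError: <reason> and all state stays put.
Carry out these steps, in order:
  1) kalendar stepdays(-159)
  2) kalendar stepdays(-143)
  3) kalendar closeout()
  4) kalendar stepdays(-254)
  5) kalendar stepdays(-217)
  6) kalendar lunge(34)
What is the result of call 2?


Answer: 1706-04-11

Derivation:
Invoking kalendar stepdays using -159, giving 1706-09-01.
I use kalendar stepdays using -143, and observe 1706-04-11.
Now I run kalendar closeout, → 1706-04-30.
I use kalendar stepdays using -254, yielding 1705-08-19.
Invoking kalendar stepdays using -217, yielding 1705-01-14.
Next I call kalendar lunge using 34, which returns 1707-11-14.


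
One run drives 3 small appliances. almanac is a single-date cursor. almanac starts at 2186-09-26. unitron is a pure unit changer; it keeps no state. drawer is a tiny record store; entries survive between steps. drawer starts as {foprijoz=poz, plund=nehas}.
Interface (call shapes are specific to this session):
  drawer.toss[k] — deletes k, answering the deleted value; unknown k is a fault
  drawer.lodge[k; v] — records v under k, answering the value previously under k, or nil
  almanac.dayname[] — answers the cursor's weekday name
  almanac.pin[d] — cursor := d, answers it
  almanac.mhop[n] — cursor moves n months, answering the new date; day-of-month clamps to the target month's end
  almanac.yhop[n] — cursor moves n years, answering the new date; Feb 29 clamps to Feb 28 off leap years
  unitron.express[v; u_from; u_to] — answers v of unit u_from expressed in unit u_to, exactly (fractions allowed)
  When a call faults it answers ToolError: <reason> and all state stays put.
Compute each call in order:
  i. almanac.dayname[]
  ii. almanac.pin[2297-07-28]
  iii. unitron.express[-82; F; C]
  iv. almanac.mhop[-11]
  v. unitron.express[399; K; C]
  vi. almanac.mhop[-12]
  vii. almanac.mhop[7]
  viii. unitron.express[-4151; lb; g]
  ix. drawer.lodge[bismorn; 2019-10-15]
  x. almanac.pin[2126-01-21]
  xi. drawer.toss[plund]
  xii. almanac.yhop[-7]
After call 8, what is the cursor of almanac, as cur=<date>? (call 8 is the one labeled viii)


Act: dayname[]
Obs: Tuesday
Act: pin[d='2297-07-28']
Obs: 2297-07-28
Act: express[v='-82'; u_from='F'; u_to='C']
Obs: -190/3
Act: mhop[n='-11']
Obs: 2296-08-28
Act: express[v='399'; u_from='K'; u_to='C']
Obs: 2517/20
Act: mhop[n='-12']
Obs: 2295-08-28
Act: mhop[n='7']
Obs: 2296-03-28
Act: express[v='-4151'; u_from='lb'; u_to='g']
Obs: -188286192787/100000
Act: lodge[k='bismorn'; v='2019-10-15']
Obs: nil
Act: pin[d='2126-01-21']
Obs: 2126-01-21
Act: toss[k='plund']
Obs: nehas
Act: yhop[n='-7']
Obs: 2119-01-21

Answer: cur=2296-03-28


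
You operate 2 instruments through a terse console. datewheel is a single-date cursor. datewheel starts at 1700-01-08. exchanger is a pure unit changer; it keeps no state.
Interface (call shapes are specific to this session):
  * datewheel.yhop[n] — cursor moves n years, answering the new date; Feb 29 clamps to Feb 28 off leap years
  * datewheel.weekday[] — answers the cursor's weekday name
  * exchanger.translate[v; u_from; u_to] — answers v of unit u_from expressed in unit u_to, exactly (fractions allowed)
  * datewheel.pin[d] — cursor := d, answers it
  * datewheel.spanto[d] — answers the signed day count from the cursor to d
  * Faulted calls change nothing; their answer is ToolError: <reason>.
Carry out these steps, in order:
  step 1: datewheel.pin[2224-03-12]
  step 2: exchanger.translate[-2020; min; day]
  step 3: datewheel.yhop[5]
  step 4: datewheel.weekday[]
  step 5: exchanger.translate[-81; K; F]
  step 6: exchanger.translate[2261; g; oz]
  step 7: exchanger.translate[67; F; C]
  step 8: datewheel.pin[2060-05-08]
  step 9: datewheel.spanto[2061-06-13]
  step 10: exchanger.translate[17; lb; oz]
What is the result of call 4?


I try pin(d='2224-03-12'), giving 2224-03-12.
Using translate(v='-2020', u_from='min', u_to='day'), giving -101/72.
Invoking yhop(n='5'), — result: 2229-03-12.
Invoking weekday(), yielding Thursday.
Using translate(v='-81', u_from='K', u_to='F'), → -60547/100.
Now I run translate(v='2261', u_from='g', u_to='oz'), and get 516800000/6479891.
I call translate(v='67', u_from='F', u_to='C'), which returns 175/9.
Using pin(d='2060-05-08'), — result: 2060-05-08.
I invoke spanto(d='2061-06-13'): 401.
I try translate(v='17', u_from='lb', u_to='oz'), and see 272.

Answer: Thursday


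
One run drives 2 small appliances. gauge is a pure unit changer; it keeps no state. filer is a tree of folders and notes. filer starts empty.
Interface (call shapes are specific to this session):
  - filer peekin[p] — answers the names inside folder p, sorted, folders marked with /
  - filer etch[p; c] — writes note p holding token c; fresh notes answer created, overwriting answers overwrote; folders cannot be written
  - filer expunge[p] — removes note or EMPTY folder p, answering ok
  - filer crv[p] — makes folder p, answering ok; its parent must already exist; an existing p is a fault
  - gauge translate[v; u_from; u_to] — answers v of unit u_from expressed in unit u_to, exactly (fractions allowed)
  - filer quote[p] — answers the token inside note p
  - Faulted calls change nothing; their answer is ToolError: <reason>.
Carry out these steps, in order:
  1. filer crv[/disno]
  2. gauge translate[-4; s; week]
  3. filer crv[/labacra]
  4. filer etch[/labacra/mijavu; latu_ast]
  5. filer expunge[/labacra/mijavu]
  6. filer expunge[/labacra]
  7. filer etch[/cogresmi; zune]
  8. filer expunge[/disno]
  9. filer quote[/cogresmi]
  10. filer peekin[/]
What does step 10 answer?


Answer: [cogresmi]

Derivation:
Using filer crv passing p='/disno', and get ok.
I run gauge translate passing v='-4', u_from='s', u_to='week', → -1/151200.
Calling filer crv passing p='/labacra', and see ok.
I try filer etch passing p='/labacra/mijavu', c='latu_ast': created.
Using filer expunge passing p='/labacra/mijavu', → ok.
I call filer expunge passing p='/labacra': ok.
Invoking filer etch passing p='/cogresmi', c='zune', — result: created.
I call filer expunge passing p='/disno': ok.
Next I call filer quote passing p='/cogresmi': zune.
I try filer peekin passing p='/', which returns [cogresmi].


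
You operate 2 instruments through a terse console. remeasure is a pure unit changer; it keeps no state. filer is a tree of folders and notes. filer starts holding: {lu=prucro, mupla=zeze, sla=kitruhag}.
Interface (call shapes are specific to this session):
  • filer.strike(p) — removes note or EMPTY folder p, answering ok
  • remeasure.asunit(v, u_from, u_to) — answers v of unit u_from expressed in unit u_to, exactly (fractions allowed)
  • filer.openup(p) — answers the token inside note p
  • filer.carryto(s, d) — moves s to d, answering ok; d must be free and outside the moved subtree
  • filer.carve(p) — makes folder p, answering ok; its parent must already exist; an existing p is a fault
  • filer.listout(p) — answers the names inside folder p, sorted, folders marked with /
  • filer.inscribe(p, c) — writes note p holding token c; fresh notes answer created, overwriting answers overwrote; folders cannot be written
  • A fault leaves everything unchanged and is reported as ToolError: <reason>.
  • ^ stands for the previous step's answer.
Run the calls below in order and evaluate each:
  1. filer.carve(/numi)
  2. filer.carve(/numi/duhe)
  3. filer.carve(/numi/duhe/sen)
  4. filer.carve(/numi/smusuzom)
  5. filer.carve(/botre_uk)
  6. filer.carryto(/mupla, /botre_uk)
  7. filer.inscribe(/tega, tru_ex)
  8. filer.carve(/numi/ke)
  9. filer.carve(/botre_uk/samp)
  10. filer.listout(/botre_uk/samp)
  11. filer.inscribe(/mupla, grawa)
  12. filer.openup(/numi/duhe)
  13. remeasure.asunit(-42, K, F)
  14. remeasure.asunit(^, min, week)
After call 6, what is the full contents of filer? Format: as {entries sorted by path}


Answer: {botre_uk/, lu=prucro, mupla=zeze, numi/, numi/duhe/, numi/duhe/sen/, numi/smusuzom/, sla=kitruhag}

Derivation:
I run carve(p=/numi), which returns ok.
I run carve(p=/numi/duhe), and observe ok.
I use carve(p=/numi/duhe/sen), yielding ok.
Then carve(p=/numi/smusuzom), — result: ok.
Using carve(p=/botre_uk), giving ok.
Invoking carryto(s=/mupla, d=/botre_uk), and get ToolError: exists.
I try inscribe(p=/tega, c=tru_ex), giving created.
Next I call carve(p=/numi/ke): ok.
I invoke carve(p=/botre_uk/samp), and get ok.
Now I run listout(p=/botre_uk/samp), which returns [].
Invoking inscribe(p=/mupla, c=grawa), yielding overwrote.
I run openup(p=/numi/duhe), giving ToolError: is a directory.
I use asunit(v=-42, u_from=K, u_to=F), giving -53527/100.
I try asunit(v=^, u_from=min, u_to=week), and see -53527/1008000.


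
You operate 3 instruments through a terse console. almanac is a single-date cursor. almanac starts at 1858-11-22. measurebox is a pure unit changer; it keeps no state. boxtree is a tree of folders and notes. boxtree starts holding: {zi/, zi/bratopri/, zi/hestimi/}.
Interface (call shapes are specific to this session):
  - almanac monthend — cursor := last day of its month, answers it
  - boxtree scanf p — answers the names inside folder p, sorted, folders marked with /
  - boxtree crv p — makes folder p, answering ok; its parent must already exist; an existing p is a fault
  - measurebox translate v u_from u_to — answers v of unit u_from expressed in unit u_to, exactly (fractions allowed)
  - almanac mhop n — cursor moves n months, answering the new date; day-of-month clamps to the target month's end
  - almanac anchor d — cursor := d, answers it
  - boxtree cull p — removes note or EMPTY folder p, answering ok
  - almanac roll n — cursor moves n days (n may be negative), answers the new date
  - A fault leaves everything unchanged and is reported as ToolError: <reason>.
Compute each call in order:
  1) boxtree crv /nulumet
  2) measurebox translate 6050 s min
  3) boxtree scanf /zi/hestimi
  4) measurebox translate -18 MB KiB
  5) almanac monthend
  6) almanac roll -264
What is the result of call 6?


·→ boxtree crv(p='/nulumet')
·← ok
·→ measurebox translate(v='6050', u_from='s', u_to='min')
·← 605/6
·→ boxtree scanf(p='/zi/hestimi')
·← []
·→ measurebox translate(v='-18', u_from='MB', u_to='KiB')
·← -140625/8
·→ almanac monthend()
·← 1858-11-30
·→ almanac roll(n='-264')
·← 1858-03-11

Answer: 1858-03-11


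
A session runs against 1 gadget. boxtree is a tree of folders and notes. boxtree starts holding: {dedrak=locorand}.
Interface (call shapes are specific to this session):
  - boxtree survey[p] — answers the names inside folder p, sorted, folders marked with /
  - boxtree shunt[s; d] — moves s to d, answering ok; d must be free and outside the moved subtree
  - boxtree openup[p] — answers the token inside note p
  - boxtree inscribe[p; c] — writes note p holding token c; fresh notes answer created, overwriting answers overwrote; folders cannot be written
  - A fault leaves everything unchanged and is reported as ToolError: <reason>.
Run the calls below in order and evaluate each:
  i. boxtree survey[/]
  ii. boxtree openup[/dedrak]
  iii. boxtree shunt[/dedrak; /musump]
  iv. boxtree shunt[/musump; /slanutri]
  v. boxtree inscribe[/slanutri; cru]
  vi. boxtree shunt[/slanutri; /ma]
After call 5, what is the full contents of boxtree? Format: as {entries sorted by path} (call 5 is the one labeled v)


% boxtree survey p: /
[out] [dedrak]
% boxtree openup p: /dedrak
[out] locorand
% boxtree shunt s: /dedrak d: /musump
[out] ok
% boxtree shunt s: /musump d: /slanutri
[out] ok
% boxtree inscribe p: /slanutri c: cru
[out] overwrote
% boxtree shunt s: /slanutri d: /ma
[out] ok

Answer: {slanutri=cru}


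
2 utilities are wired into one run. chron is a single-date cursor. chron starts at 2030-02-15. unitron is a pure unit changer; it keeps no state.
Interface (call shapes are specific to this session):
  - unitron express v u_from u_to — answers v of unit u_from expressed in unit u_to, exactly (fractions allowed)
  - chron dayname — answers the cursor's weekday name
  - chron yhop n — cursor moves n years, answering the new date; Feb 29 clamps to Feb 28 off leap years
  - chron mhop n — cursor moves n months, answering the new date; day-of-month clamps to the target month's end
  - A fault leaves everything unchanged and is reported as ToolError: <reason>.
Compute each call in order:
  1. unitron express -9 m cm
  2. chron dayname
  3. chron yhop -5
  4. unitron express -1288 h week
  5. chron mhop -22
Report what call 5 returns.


Answer: 2023-04-15

Derivation:
-> unitron express(-9, m, cm)
<- -900
-> chron dayname()
<- Friday
-> chron yhop(-5)
<- 2025-02-15
-> unitron express(-1288, h, week)
<- -23/3
-> chron mhop(-22)
<- 2023-04-15


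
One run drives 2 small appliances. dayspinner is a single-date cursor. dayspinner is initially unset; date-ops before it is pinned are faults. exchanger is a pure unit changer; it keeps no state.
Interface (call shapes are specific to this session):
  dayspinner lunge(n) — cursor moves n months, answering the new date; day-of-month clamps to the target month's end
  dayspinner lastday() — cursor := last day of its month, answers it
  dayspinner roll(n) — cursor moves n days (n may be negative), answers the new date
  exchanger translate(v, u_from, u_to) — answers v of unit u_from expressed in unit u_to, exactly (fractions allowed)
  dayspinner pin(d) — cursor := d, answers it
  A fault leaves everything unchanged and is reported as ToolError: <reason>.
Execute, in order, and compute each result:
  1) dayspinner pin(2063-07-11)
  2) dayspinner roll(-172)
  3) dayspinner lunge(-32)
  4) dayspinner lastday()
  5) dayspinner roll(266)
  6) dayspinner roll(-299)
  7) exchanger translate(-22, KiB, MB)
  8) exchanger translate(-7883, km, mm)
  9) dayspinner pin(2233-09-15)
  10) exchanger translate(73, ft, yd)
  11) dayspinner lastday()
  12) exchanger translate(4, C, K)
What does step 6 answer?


-- 1. dayspinner pin(d: 2063-07-11) : 2063-07-11
-- 2. dayspinner roll(n: -172) : 2063-01-20
-- 3. dayspinner lunge(n: -32) : 2060-05-20
-- 4. dayspinner lastday() : 2060-05-31
-- 5. dayspinner roll(n: 266) : 2061-02-21
-- 6. dayspinner roll(n: -299) : 2060-04-28
-- 7. exchanger translate(v: -22, u_from: KiB, u_to: MB) : -352/15625
-- 8. exchanger translate(v: -7883, u_from: km, u_to: mm) : -7883000000
-- 9. dayspinner pin(d: 2233-09-15) : 2233-09-15
-- 10. exchanger translate(v: 73, u_from: ft, u_to: yd) : 73/3
-- 11. dayspinner lastday() : 2233-09-30
-- 12. exchanger translate(v: 4, u_from: C, u_to: K) : 5543/20

Answer: 2060-04-28


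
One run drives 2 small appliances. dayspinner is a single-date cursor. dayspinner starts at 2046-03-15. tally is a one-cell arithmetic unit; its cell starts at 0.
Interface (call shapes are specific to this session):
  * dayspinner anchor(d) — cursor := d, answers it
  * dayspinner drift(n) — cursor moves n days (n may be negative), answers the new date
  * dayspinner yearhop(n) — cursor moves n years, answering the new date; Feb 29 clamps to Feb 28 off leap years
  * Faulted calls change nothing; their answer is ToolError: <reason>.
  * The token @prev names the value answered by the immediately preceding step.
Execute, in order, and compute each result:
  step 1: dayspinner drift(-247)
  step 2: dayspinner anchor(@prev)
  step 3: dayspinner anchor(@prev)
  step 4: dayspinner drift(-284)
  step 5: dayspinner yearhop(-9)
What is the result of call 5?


Answer: 2035-09-30

Derivation:
! 1. dayspinner drift(n→-247) ~> 2045-07-11
! 2. dayspinner anchor(d→@prev) ~> 2045-07-11
! 3. dayspinner anchor(d→@prev) ~> 2045-07-11
! 4. dayspinner drift(n→-284) ~> 2044-09-30
! 5. dayspinner yearhop(n→-9) ~> 2035-09-30


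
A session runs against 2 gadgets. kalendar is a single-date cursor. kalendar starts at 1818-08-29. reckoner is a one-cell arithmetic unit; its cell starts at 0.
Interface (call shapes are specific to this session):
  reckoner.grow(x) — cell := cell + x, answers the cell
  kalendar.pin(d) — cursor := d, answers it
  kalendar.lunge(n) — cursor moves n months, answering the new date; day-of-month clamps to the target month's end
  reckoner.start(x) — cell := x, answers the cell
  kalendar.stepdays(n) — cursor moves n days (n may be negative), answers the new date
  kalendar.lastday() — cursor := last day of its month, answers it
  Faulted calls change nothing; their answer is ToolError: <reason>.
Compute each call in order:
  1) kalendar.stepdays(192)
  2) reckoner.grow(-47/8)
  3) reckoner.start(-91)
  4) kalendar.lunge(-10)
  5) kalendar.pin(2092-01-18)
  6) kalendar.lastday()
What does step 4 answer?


# 1. kalendar.stepdays(n→192) -> 1819-03-09
# 2. reckoner.grow(x→-47/8) -> -47/8
# 3. reckoner.start(x→-91) -> -91
# 4. kalendar.lunge(n→-10) -> 1818-05-09
# 5. kalendar.pin(d→2092-01-18) -> 2092-01-18
# 6. kalendar.lastday() -> 2092-01-31

Answer: 1818-05-09


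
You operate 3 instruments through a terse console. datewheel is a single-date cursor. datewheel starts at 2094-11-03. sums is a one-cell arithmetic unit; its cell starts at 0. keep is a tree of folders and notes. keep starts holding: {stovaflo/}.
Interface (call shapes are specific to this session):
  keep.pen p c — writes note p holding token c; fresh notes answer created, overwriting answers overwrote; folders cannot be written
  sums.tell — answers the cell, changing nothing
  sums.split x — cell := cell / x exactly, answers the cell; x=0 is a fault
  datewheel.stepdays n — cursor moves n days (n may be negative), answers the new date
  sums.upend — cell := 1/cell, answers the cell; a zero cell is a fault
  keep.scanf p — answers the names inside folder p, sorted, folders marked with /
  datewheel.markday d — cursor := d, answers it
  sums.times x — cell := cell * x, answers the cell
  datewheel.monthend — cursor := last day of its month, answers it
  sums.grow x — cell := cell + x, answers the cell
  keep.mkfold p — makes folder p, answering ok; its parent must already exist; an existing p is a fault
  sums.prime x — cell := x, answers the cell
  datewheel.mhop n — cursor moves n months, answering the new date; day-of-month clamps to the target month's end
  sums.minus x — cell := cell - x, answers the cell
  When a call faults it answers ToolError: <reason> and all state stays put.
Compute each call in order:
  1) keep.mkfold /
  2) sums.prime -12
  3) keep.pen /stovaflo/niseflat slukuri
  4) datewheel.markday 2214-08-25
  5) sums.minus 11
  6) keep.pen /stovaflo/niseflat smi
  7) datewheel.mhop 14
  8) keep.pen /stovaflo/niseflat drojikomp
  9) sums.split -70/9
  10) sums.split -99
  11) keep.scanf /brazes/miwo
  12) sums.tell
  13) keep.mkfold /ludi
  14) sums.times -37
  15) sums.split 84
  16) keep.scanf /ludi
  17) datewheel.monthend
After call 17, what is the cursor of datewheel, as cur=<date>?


! 1. mkfold(p=/) => ToolError: exists
! 2. prime(x=-12) => -12
! 3. pen(p=/stovaflo/niseflat, c=slukuri) => created
! 4. markday(d=2214-08-25) => 2214-08-25
! 5. minus(x=11) => -23
! 6. pen(p=/stovaflo/niseflat, c=smi) => overwrote
! 7. mhop(n=14) => 2215-10-25
! 8. pen(p=/stovaflo/niseflat, c=drojikomp) => overwrote
! 9. split(x=-70/9) => 207/70
! 10. split(x=-99) => -23/770
! 11. scanf(p=/brazes/miwo) => ToolError: not found
! 12. tell() => -23/770
! 13. mkfold(p=/ludi) => ok
! 14. times(x=-37) => 851/770
! 15. split(x=84) => 851/64680
! 16. scanf(p=/ludi) => []
! 17. monthend() => 2215-10-31

Answer: cur=2215-10-31


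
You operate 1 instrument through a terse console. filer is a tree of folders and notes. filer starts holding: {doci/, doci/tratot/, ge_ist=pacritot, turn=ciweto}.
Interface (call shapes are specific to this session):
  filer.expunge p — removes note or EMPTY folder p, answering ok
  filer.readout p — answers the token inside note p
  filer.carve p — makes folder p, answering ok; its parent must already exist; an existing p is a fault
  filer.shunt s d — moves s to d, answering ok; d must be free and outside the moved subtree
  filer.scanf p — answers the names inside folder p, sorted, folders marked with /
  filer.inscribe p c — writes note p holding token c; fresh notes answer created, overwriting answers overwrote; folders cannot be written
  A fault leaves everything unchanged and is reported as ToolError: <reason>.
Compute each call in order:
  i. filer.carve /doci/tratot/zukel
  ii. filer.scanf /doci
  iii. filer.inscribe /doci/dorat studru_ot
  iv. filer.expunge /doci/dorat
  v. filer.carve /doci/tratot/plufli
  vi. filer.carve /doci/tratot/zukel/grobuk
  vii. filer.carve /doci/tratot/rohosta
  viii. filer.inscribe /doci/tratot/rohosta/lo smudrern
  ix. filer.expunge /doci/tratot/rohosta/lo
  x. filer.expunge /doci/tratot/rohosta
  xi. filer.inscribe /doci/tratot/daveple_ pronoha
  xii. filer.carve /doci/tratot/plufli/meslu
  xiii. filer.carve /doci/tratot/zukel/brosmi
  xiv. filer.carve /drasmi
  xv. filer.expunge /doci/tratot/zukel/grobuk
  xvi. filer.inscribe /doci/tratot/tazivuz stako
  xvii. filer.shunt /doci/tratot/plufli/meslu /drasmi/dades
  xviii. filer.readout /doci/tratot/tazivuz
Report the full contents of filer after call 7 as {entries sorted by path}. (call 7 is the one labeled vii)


Answer: {doci/, doci/tratot/, doci/tratot/plufli/, doci/tratot/rohosta/, doci/tratot/zukel/, doci/tratot/zukel/grobuk/, ge_ist=pacritot, turn=ciweto}

Derivation:
$ carve p=/doci/tratot/zukel
[out] ok
$ scanf p=/doci
[out] [tratot/]
$ inscribe p=/doci/dorat c=studru_ot
[out] created
$ expunge p=/doci/dorat
[out] ok
$ carve p=/doci/tratot/plufli
[out] ok
$ carve p=/doci/tratot/zukel/grobuk
[out] ok
$ carve p=/doci/tratot/rohosta
[out] ok
$ inscribe p=/doci/tratot/rohosta/lo c=smudrern
[out] created
$ expunge p=/doci/tratot/rohosta/lo
[out] ok
$ expunge p=/doci/tratot/rohosta
[out] ok
$ inscribe p=/doci/tratot/daveple_ c=pronoha
[out] created
$ carve p=/doci/tratot/plufli/meslu
[out] ok
$ carve p=/doci/tratot/zukel/brosmi
[out] ok
$ carve p=/drasmi
[out] ok
$ expunge p=/doci/tratot/zukel/grobuk
[out] ok
$ inscribe p=/doci/tratot/tazivuz c=stako
[out] created
$ shunt s=/doci/tratot/plufli/meslu d=/drasmi/dades
[out] ok
$ readout p=/doci/tratot/tazivuz
[out] stako


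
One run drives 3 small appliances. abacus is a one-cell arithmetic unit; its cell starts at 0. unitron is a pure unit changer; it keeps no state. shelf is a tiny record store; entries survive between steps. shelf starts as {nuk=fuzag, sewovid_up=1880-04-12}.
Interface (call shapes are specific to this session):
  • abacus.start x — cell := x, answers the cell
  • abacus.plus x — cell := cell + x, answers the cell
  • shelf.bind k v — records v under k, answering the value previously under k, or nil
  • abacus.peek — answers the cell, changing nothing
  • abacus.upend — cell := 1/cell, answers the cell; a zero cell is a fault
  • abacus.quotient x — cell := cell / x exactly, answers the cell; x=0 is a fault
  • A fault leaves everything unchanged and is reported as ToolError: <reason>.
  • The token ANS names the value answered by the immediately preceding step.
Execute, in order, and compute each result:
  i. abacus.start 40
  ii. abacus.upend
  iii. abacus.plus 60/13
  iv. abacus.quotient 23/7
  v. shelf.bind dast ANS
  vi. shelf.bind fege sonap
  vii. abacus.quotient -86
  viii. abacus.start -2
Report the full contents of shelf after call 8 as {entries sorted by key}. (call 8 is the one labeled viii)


[in] start x: 40
:: 40
[in] upend
:: 1/40
[in] plus x: 60/13
:: 2413/520
[in] quotient x: 23/7
:: 16891/11960
[in] bind k: dast v: ANS
:: nil
[in] bind k: fege v: sonap
:: nil
[in] quotient x: -86
:: -16891/1028560
[in] start x: -2
:: -2

Answer: {dast=16891/11960, fege=sonap, nuk=fuzag, sewovid_up=1880-04-12}


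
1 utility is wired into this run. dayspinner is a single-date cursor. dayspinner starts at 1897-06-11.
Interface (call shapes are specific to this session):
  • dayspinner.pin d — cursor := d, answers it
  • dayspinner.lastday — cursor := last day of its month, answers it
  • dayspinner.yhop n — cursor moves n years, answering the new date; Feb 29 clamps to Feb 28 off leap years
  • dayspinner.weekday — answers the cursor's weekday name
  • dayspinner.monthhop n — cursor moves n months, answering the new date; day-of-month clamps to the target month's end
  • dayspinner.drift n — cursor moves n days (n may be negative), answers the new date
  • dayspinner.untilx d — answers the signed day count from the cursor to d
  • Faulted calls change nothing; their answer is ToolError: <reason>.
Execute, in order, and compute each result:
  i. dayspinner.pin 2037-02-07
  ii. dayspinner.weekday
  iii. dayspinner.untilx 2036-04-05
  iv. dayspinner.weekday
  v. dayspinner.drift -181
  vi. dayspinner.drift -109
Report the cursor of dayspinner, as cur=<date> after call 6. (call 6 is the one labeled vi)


> pin 2037-02-07
  2037-02-07
> weekday
  Saturday
> untilx 2036-04-05
  -308
> weekday
  Saturday
> drift -181
  2036-08-10
> drift -109
  2036-04-23

Answer: cur=2036-04-23


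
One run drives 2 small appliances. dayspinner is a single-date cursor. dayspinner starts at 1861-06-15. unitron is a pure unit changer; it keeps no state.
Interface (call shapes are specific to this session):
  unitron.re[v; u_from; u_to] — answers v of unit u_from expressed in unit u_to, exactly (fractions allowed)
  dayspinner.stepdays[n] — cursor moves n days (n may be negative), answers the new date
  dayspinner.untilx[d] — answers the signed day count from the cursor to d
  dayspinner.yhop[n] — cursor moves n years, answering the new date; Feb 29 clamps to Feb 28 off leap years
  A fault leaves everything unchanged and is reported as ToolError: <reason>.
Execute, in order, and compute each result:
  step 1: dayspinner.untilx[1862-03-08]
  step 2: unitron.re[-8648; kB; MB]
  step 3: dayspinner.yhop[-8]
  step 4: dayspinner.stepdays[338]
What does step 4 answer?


Answer: 1854-05-19

Derivation:
Now I run untilx(d='1862-03-08'), — result: 266.
Next I call re(v='-8648', u_from='kB', u_to='MB'), and observe -1081/125.
I use yhop(n='-8'): 1853-06-15.
Invoking stepdays(n='338'), — result: 1854-05-19.


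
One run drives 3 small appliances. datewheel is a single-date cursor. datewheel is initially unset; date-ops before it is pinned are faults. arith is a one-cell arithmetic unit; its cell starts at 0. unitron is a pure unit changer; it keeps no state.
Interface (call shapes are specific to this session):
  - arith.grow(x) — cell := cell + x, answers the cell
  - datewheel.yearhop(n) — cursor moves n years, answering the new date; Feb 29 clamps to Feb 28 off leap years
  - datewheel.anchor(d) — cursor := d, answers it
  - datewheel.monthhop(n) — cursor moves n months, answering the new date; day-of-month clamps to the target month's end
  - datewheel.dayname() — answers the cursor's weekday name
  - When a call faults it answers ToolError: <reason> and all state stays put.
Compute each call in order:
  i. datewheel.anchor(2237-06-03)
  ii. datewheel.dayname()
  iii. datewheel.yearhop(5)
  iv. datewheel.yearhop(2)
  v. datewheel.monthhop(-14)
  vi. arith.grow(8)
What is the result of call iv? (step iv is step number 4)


Answer: 2244-06-03

Derivation:
I call anchor with 2237-06-03, which returns 2237-06-03.
Calling dayname(), giving Saturday.
I call yearhop with 5: 2242-06-03.
I use yearhop with 2, — result: 2244-06-03.
Calling monthhop with -14, which returns 2243-04-03.
Using grow with 8, and get 8.


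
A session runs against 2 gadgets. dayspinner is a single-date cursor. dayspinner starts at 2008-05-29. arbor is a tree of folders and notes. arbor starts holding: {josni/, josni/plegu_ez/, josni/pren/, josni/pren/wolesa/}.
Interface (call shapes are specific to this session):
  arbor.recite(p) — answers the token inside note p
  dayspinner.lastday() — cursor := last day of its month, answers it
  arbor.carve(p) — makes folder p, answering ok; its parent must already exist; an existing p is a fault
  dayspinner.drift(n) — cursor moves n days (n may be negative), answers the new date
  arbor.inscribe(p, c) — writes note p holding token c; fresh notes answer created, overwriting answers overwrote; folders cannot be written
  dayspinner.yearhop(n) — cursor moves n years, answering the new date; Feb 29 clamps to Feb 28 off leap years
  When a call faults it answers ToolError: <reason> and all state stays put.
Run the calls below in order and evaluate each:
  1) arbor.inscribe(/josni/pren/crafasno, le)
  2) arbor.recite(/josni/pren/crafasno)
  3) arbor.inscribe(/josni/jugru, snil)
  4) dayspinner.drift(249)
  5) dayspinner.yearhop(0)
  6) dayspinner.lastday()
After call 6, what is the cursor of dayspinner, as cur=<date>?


Answer: cur=2009-02-28

Derivation:
# arbor.inscribe(p→/josni/pren/crafasno, c→le) => created
# arbor.recite(p→/josni/pren/crafasno) => le
# arbor.inscribe(p→/josni/jugru, c→snil) => created
# dayspinner.drift(n→249) => 2009-02-02
# dayspinner.yearhop(n→0) => 2009-02-02
# dayspinner.lastday() => 2009-02-28


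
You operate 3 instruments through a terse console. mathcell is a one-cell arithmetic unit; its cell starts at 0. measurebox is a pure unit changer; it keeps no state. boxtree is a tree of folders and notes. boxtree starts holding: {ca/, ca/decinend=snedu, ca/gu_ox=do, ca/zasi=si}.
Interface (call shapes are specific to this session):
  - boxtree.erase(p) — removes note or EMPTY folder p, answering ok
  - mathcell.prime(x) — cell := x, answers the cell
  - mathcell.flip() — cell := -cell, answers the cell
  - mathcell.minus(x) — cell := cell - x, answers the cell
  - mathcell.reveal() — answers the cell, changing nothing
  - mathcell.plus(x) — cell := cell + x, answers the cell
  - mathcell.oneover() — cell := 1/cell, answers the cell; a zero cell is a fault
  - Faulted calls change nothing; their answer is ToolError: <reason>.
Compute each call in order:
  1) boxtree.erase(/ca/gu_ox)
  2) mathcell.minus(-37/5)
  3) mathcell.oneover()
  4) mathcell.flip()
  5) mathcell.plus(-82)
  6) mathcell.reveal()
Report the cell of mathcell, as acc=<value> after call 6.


% boxtree.erase p='/ca/gu_ox'
[out] ok
% mathcell.minus x='-37/5'
[out] 37/5
% mathcell.oneover
[out] 5/37
% mathcell.flip
[out] -5/37
% mathcell.plus x='-82'
[out] -3039/37
% mathcell.reveal
[out] -3039/37

Answer: acc=-3039/37


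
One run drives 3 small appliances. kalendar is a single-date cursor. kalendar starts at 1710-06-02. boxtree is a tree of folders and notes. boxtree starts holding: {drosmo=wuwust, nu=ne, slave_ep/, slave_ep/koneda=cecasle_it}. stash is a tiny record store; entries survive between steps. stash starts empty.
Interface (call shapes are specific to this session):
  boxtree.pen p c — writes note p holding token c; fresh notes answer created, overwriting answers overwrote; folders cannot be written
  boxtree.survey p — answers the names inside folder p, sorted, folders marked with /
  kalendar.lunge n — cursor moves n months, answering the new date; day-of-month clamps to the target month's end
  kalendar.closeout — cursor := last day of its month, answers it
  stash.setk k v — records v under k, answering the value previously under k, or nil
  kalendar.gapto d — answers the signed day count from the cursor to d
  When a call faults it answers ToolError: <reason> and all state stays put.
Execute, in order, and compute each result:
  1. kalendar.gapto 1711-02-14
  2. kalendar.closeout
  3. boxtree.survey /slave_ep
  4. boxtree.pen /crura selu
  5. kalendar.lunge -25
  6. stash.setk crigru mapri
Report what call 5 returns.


Act: kalendar.gapto[d=1711-02-14]
Obs: 257
Act: kalendar.closeout[]
Obs: 1710-06-30
Act: boxtree.survey[p=/slave_ep]
Obs: [koneda]
Act: boxtree.pen[p=/crura; c=selu]
Obs: created
Act: kalendar.lunge[n=-25]
Obs: 1708-05-30
Act: stash.setk[k=crigru; v=mapri]
Obs: nil

Answer: 1708-05-30


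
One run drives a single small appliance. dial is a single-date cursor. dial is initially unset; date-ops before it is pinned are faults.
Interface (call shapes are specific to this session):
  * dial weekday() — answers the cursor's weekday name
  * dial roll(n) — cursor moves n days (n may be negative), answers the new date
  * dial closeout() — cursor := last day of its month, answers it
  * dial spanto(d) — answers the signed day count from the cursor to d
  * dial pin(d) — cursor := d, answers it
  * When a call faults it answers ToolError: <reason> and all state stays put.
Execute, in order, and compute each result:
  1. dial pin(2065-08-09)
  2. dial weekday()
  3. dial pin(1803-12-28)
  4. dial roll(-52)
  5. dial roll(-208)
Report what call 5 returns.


> dial pin 2065-08-09
  2065-08-09
> dial weekday
  Sunday
> dial pin 1803-12-28
  1803-12-28
> dial roll -52
  1803-11-06
> dial roll -208
  1803-04-12

Answer: 1803-04-12


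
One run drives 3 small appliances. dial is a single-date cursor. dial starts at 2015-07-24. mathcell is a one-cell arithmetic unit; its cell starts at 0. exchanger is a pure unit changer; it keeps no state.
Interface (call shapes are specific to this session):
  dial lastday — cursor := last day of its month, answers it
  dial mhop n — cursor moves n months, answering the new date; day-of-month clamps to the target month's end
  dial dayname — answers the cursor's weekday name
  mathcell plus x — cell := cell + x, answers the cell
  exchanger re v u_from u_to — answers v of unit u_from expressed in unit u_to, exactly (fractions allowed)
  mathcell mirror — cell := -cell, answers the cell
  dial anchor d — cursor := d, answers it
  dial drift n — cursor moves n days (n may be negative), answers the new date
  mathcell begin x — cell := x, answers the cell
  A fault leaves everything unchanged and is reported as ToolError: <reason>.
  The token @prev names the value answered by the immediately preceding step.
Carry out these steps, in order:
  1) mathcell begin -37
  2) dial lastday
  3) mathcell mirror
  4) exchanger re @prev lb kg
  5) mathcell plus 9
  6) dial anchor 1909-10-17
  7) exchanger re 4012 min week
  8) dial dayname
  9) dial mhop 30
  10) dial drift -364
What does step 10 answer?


Answer: 1911-04-19

Derivation:
Then mathcell begin using x→-37, and see -37.
Then dial lastday, giving 2015-07-31.
I use mathcell mirror(), and get 37.
Invoking exchanger re using v→@prev, u_from→lb, u_to→kg: 1678291769/100000000.
Calling mathcell plus using x→9, giving 46.
Next I call dial anchor using d→1909-10-17, and observe 1909-10-17.
I call exchanger re using v→4012, u_from→min, u_to→week, and see 1003/2520.
I run dial dayname(), giving Sunday.
I try dial mhop using n→30: 1912-04-17.
I call dial drift using n→-364, yielding 1911-04-19.


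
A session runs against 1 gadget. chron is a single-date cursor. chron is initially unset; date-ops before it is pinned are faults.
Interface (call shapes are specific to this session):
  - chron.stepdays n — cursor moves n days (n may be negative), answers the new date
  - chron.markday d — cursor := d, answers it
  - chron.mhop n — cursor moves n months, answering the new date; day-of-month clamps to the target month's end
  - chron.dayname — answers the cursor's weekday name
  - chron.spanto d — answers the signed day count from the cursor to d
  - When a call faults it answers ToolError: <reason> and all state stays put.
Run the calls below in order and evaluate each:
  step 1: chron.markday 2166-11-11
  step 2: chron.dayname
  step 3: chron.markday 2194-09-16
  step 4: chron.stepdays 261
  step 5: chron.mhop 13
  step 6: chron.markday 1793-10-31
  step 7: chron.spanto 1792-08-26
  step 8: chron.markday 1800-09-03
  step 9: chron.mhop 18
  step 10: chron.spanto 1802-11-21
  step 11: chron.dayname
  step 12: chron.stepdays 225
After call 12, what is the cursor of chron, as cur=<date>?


! chron.markday(d→2166-11-11) ~> 2166-11-11
! chron.dayname() ~> Tuesday
! chron.markday(d→2194-09-16) ~> 2194-09-16
! chron.stepdays(n→261) ~> 2195-06-04
! chron.mhop(n→13) ~> 2196-07-04
! chron.markday(d→1793-10-31) ~> 1793-10-31
! chron.spanto(d→1792-08-26) ~> -431
! chron.markday(d→1800-09-03) ~> 1800-09-03
! chron.mhop(n→18) ~> 1802-03-03
! chron.spanto(d→1802-11-21) ~> 263
! chron.dayname() ~> Wednesday
! chron.stepdays(n→225) ~> 1802-10-14

Answer: cur=1802-10-14


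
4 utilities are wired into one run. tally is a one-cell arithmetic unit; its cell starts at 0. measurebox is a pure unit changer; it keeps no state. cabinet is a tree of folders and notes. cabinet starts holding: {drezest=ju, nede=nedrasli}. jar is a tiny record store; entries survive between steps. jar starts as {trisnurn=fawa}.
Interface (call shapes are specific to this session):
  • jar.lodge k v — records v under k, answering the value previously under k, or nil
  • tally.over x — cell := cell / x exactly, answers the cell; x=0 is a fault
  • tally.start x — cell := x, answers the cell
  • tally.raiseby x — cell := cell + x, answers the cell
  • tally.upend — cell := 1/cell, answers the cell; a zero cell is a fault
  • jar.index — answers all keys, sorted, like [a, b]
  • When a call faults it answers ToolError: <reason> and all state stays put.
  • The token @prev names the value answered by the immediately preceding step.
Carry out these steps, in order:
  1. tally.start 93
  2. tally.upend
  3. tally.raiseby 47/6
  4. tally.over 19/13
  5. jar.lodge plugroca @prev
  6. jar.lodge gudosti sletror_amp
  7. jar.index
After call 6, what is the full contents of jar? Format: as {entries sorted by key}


Answer: {gudosti=sletror_amp, plugroca=18967/3534, trisnurn=fawa}

Derivation:
>> tally.start(x→93)
<< 93
>> tally.upend()
<< 1/93
>> tally.raiseby(x→47/6)
<< 1459/186
>> tally.over(x→19/13)
<< 18967/3534
>> jar.lodge(k→plugroca, v→@prev)
<< nil
>> jar.lodge(k→gudosti, v→sletror_amp)
<< nil
>> jar.index()
<< [gudosti, plugroca, trisnurn]
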